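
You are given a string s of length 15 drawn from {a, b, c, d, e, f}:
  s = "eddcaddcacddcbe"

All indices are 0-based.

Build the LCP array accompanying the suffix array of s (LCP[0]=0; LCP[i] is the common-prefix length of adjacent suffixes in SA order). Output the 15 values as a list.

rank | idx | suffix
   0 |   8 | acddcbe
   1 |   4 | addcacddcbe
   2 |  13 | be
   3 |   7 | cacddcbe
   4 |   3 | caddcacddcbe
   5 |  12 | cbe
   6 |   9 | cddcbe
   7 |   6 | dcacddcbe
   8 |   2 | dcaddcacddcbe
   9 |  11 | dcbe
  10 |   5 | ddcacddcbe
  11 |   1 | ddcaddcacddcbe
  12 |  10 | ddcbe
  13 |  14 | e
  14 |   0 | eddcaddcacddcbe

SA = [8, 4, 13, 7, 3, 12, 9, 6, 2, 11, 5, 1, 10, 14, 0]
i: (SA[i-1],SA[i]) lcp shared
  1: (8,4) 1 'a'
  2: (4,13) 0 ''
  3: (13,7) 0 ''
  4: (7,3) 2 'ca'
  5: (3,12) 1 'c'
  6: (12,9) 1 'c'
  7: (9,6) 0 ''
  8: (6,2) 3 'dca'
  9: (2,11) 2 'dc'
  10: (11,5) 1 'd'
  11: (5,1) 4 'ddca'
  12: (1,10) 3 'ddc'
  13: (10,14) 0 ''
  14: (14,0) 1 'e'

[0, 1, 0, 0, 2, 1, 1, 0, 3, 2, 1, 4, 3, 0, 1]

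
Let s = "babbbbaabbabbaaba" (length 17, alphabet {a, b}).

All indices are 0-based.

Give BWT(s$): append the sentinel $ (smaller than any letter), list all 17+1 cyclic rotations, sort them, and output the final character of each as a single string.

rank  rotation            last
    0  $babbbbaabbabbaaba  a
    1  a$babbbbaabbabbaab  b
    2  aaba$babbbbaabbabb  b
    3  aabbabbaaba$babbbb  b
    4  aba$babbbbaabbabba  a
    5  abbaaba$babbbbaabb  b
    6  abbabbaaba$babbbba  a
    7  abbbbaabbabbaaba$b  b
    8  ba$babbbbaabbabbaa  a
    9  baaba$babbbbaabbab  b
   10  baabbabbaaba$babbb  b
   11  babbaaba$babbbbaab  b
   12  babbbbaabbabbaaba$  $
   13  bbaaba$babbbbaabba  a
   14  bbaabbabbaaba$babb  b
   15  bbabbaaba$babbbbaa  a
   16  bbbaabbabbaaba$bab  b
   17  bbbbaabbabbaaba$ba  a

abbbabababbb$ababa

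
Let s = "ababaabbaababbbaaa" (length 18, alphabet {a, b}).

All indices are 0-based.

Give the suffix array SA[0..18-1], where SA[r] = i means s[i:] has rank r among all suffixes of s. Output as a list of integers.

rank | idx | suffix
   0 |  17 | a
   1 |  16 | aa
   2 |  15 | aaa
   3 |   8 | aababbbaaa
   4 |   4 | aabbaababbbaaa
   5 |   2 | abaabbaababbbaaa
   6 |   0 | ababaabbaababbbaaa
   7 |   9 | ababbbaaa
   8 |   5 | abbaababbbaaa
   9 |  11 | abbbaaa
  10 |  14 | baaa
  11 |   7 | baababbbaaa
  12 |   3 | baabbaababbbaaa
  13 |   1 | babaabbaababbbaaa
  14 |  10 | babbbaaa
  15 |  13 | bbaaa
  16 |   6 | bbaababbbaaa
  17 |  12 | bbbaaa

[17, 16, 15, 8, 4, 2, 0, 9, 5, 11, 14, 7, 3, 1, 10, 13, 6, 12]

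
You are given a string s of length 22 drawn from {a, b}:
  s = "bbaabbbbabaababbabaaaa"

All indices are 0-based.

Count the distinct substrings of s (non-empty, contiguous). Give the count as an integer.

197

rank→(start, suffix):
  0 → (21, 'a')
  1 → (20, 'aa')
  2 → (19, 'aaa')
  3 → (18, 'aaaa')
  4 → (10, 'aababbabaaaa')
  5 → (2, 'aabbbbabaababbabaaaa')
  6 → (16, 'abaaaa')
  7 → (8, 'abaababbabaaaa')
  8 → (11, 'ababbabaaaa')
  9 → (13, 'abbabaaaa')
  10 → (3, 'abbbbabaababbabaaaa')
  11 → (17, 'baaaa')
  12 → (9, 'baababbabaaaa')
  13 → (1, 'baabbbbabaababbabaaaa')
  14 → (15, 'babaaaa')
  15 → (7, 'babaababbabaaaa')
  16 → (12, 'babbabaaaa')
  17 → (0, 'bbaabbbbabaababbabaaaa')
  18 → (14, 'bbabaaaa')
  19 → (6, 'bbabaababbabaaaa')
  20 → (5, 'bbbabaababbabaaaa')
  21 → (4, 'bbbbabaababbabaaaa')

SA = [21, 20, 19, 18, 10, 2, 16, 8, 11, 13, 3, 17, 9, 1, 15, 7, 12, 0, 14, 6, 5, 4]
rank  pair      lcp
   1  s[21:],s[20:]  1  'a'
   2  s[20:],s[19:]  2  'aa'
   3  s[19:],s[18:]  3  'aaa'
   4  s[18:],s[10:]  2  'aa'
   5  s[10:],s[2:]  3  'aab'
   6  s[2:],s[16:]  1  'a'
   7  s[16:],s[8:]  4  'abaa'
   8  s[8:],s[11:]  3  'aba'
   9  s[11:],s[13:]  2  'ab'
  10  s[13:],s[3:]  3  'abb'
  11  s[3:],s[17:]  0  ''
  12  s[17:],s[9:]  3  'baa'
  13  s[9:],s[1:]  4  'baab'
  14  s[1:],s[15:]  2  'ba'
  15  s[15:],s[7:]  5  'babaa'
  16  s[7:],s[12:]  3  'bab'
  17  s[12:],s[0:]  1  'b'
  18  s[0:],s[14:]  3  'bba'
  19  s[14:],s[6:]  6  'bbabaa'
  20  s[6:],s[5:]  2  'bb'
  21  s[5:],s[4:]  3  'bbb'

n(n+1)/2 = 22·23/2 = 253
Σ LCP = 0 + 1 + 2 + 3 + 2 + 3 + 1 + 4 + 3 + 2 + 3 + 0 + 3 + 4 + 2 + 5 + 3 + 1 + 3 + 6 + 2 + 3 = 56
distinct = 253 − 56 = 197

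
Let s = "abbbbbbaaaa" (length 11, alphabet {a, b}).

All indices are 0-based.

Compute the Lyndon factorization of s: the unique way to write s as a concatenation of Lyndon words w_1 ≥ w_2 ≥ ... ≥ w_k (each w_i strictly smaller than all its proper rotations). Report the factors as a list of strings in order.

emit factor 1: 'abbbbbb' (i=0, period=7)
emit factor 2: 'a' (i=7, period=1)
emit factor 3: 'a' (i=8, period=1)
emit factor 4: 'a' (i=9, period=1)
emit factor 5: 'a' (i=10, period=1)

["abbbbbb", "a", "a", "a", "a"]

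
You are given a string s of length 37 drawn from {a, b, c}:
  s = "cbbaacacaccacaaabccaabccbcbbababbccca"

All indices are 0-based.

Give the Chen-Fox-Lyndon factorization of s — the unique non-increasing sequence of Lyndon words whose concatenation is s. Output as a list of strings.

emit factor 1: 'c' (i=0, period=1)
emit factor 2: 'b' (i=1, period=1)
emit factor 3: 'b' (i=2, period=1)
emit factor 4: 'aacacaccac' (i=3, period=10)
emit factor 5: 'aaabccaabccbcbbababbccc' (i=13, period=23)
emit factor 6: 'a' (i=36, period=1)

["c", "b", "b", "aacacaccac", "aaabccaabccbcbbababbccc", "a"]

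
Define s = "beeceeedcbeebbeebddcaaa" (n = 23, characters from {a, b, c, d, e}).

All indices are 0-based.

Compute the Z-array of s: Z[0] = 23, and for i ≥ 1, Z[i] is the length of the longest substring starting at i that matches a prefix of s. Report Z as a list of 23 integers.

[23, 0, 0, 0, 0, 0, 0, 0, 0, 3, 0, 0, 1, 3, 0, 0, 1, 0, 0, 0, 0, 0, 0]

Z[0]=23
i=1: fresh scan; Z[1]=0
i=2: fresh scan; Z[2]=0
i=3: fresh scan; Z[3]=0
i=4: fresh scan; Z[4]=0
i=5: fresh scan; Z[5]=0
i=6: fresh scan; Z[6]=0
i=7: fresh scan; Z[7]=0
i=8: fresh scan; Z[8]=0
i=9: fresh scan; Z[9]=3 grow→box=[9,12)
i=10: min(r-i=2, Z[1]=0)=0; Z[10]=0
i=11: min(r-i=1, Z[2]=0)=0; Z[11]=0
i=12: fresh scan; Z[12]=1 grow→box=[12,13)
i=13: fresh scan; Z[13]=3 grow→box=[13,16)
i=14: min(r-i=2, Z[1]=0)=0; Z[14]=0
i=15: min(r-i=1, Z[2]=0)=0; Z[15]=0
i=16: fresh scan; Z[16]=1 grow→box=[16,17)
i=17: fresh scan; Z[17]=0
i=18: fresh scan; Z[18]=0
i=19: fresh scan; Z[19]=0
i=20: fresh scan; Z[20]=0
i=21: fresh scan; Z[21]=0
i=22: fresh scan; Z[22]=0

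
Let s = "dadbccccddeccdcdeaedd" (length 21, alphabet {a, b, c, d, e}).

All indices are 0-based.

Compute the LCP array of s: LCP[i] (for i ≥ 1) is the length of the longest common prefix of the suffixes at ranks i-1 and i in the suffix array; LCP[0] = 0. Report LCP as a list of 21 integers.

[0, 1, 0, 0, 3, 2, 3, 1, 2, 2, 0, 1, 1, 1, 1, 2, 1, 2, 0, 1, 1]

rank→(start, suffix):
  0 → (1, 'adbccccddeccdcdeaedd')
  1 → (17, 'aedd')
  2 → (3, 'bccccddeccdcdeaedd')
  3 → (4, 'ccccddeccdcdeaedd')
  4 → (5, 'cccddeccdcdeaedd')
  5 → (11, 'ccdcdeaedd')
  6 → (6, 'ccddeccdcdeaedd')
  7 → (12, 'cdcdeaedd')
  8 → (7, 'cddeccdcdeaedd')
  9 → (14, 'cdeaedd')
  10 → (20, 'd')
  11 → (0, 'dadbccccddeccdcdeaedd')
  12 → (2, 'dbccccddeccdcdeaedd')
  13 → (13, 'dcdeaedd')
  14 → (19, 'dd')
  15 → (8, 'ddeccdcdeaedd')
  16 → (15, 'deaedd')
  17 → (9, 'deccdcdeaedd')
  18 → (16, 'eaedd')
  19 → (10, 'eccdcdeaedd')
  20 → (18, 'edd')

SA = [1, 17, 3, 4, 5, 11, 6, 12, 7, 14, 20, 0, 2, 13, 19, 8, 15, 9, 16, 10, 18]
i: (SA[i-1],SA[i]) lcp shared
  1: (1,17) 1 'a'
  2: (17,3) 0 ''
  3: (3,4) 0 ''
  4: (4,5) 3 'ccc'
  5: (5,11) 2 'cc'
  6: (11,6) 3 'ccd'
  7: (6,12) 1 'c'
  8: (12,7) 2 'cd'
  9: (7,14) 2 'cd'
  10: (14,20) 0 ''
  11: (20,0) 1 'd'
  12: (0,2) 1 'd'
  13: (2,13) 1 'd'
  14: (13,19) 1 'd'
  15: (19,8) 2 'dd'
  16: (8,15) 1 'd'
  17: (15,9) 2 'de'
  18: (9,16) 0 ''
  19: (16,10) 1 'e'
  20: (10,18) 1 'e'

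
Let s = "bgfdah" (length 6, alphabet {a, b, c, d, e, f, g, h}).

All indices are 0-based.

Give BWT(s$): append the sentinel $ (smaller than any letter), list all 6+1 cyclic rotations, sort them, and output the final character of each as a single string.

hd$fgba

rank  rotation last
    0  $bgfdah  h
    1  ah$bgfd  d
    2  bgfdah$  $
    3  dah$bgf  f
    4  fdah$bg  g
    5  gfdah$b  b
    6  h$bgfda  a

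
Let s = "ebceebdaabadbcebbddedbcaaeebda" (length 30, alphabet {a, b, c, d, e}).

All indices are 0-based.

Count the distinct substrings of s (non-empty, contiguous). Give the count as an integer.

420

rank→(start, suffix):
  0 → (29, 'a')
  1 → (7, 'aabadbcebbddedbcaaeebda')
  2 → (23, 'aaeebda')
  3 → (8, 'abadbcebbddedbcaaeebda')
  4 → (10, 'adbcebbddedbcaaeebda')
  5 → (24, 'aeebda')
  6 → (9, 'badbcebbddedbcaaeebda')
  7 → (15, 'bbddedbcaaeebda')
  8 → (21, 'bcaaeebda')
  9 → (12, 'bcebbddedbcaaeebda')
  10 → (1, 'bceebdaabadbcebbddedbcaaeebda')
  11 → (27, 'bda')
  12 → (5, 'bdaabadbcebbddedbcaaeebda')
  13 → (16, 'bddedbcaaeebda')
  14 → (22, 'caaeebda')
  15 → (13, 'cebbddedbcaaeebda')
  16 → (2, 'ceebdaabadbcebbddedbcaaeebda')
  17 → (28, 'da')
  18 → (6, 'daabadbcebbddedbcaaeebda')
  19 → (20, 'dbcaaeebda')
  20 → (11, 'dbcebbddedbcaaeebda')
  21 → (17, 'ddedbcaaeebda')
  22 → (18, 'dedbcaaeebda')
  23 → (14, 'ebbddedbcaaeebda')
  24 → (0, 'ebceebdaabadbcebbddedbcaaeebda')
  25 → (26, 'ebda')
  26 → (4, 'ebdaabadbcebbddedbcaaeebda')
  27 → (19, 'edbcaaeebda')
  28 → (25, 'eebda')
  29 → (3, 'eebdaabadbcebbddedbcaaeebda')

SA = [29, 7, 23, 8, 10, 24, 9, 15, 21, 12, 1, 27, 5, 16, 22, 13, 2, 28, 6, 20, 11, 17, 18, 14, 0, 26, 4, 19, 25, 3]
rank  pair      lcp
   1  s[29:],s[7:]  1  'a'
   2  s[7:],s[23:]  2  'aa'
   3  s[23:],s[8:]  1  'a'
   4  s[8:],s[10:]  1  'a'
   5  s[10:],s[24:]  1  'a'
   6  s[24:],s[9:]  0  ''
   7  s[9:],s[15:]  1  'b'
   8  s[15:],s[21:]  1  'b'
   9  s[21:],s[12:]  2  'bc'
  10  s[12:],s[1:]  3  'bce'
  11  s[1:],s[27:]  1  'b'
  12  s[27:],s[5:]  3  'bda'
  13  s[5:],s[16:]  2  'bd'
  14  s[16:],s[22:]  0  ''
  15  s[22:],s[13:]  1  'c'
  16  s[13:],s[2:]  2  'ce'
  17  s[2:],s[28:]  0  ''
  18  s[28:],s[6:]  2  'da'
  19  s[6:],s[20:]  1  'd'
  20  s[20:],s[11:]  3  'dbc'
  21  s[11:],s[17:]  1  'd'
  22  s[17:],s[18:]  1  'd'
  23  s[18:],s[14:]  0  ''
  24  s[14:],s[0:]  2  'eb'
  25  s[0:],s[26:]  2  'eb'
  26  s[26:],s[4:]  4  'ebda'
  27  s[4:],s[19:]  1  'e'
  28  s[19:],s[25:]  1  'e'
  29  s[25:],s[3:]  5  'eebda'

n(n+1)/2 = 30·31/2 = 465
Σ LCP = 0 + 1 + 2 + 1 + 1 + 1 + 0 + 1 + 1 + 2 + 3 + 1 + 3 + 2 + 0 + 1 + 2 + 0 + 2 + 1 + 3 + 1 + 1 + 0 + 2 + 2 + 4 + 1 + 1 + 5 = 45
distinct = 465 − 45 = 420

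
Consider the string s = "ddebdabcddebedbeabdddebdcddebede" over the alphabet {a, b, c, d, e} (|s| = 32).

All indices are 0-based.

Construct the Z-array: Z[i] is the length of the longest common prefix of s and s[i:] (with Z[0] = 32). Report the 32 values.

Z[0]=32
i=1: fresh scan; Z[1]=1 grow→box=[1,2)
i=2: fresh scan; Z[2]=0
i=3: fresh scan; Z[3]=0
i=4: fresh scan; Z[4]=1 grow→box=[4,5)
i=5: fresh scan; Z[5]=0
i=6: fresh scan; Z[6]=0
i=7: fresh scan; Z[7]=0
i=8: fresh scan; Z[8]=4 grow→box=[8,12)
i=9: min(r-i=3, Z[1]=1)=1; Z[9]=1
i=10: min(r-i=2, Z[2]=0)=0; Z[10]=0
i=11: min(r-i=1, Z[3]=0)=0; Z[11]=0
i=12: fresh scan; Z[12]=0
i=13: fresh scan; Z[13]=1 grow→box=[13,14)
i=14: fresh scan; Z[14]=0
i=15: fresh scan; Z[15]=0
i=16: fresh scan; Z[16]=0
i=17: fresh scan; Z[17]=0
i=18: fresh scan; Z[18]=2 grow→box=[18,20)
i=19: min(r-i=1, Z[1]=1)=1; Z[19]=5 grow→box=[19,24)
i=20: min(r-i=4, Z[1]=1)=1; Z[20]=1
i=21: min(r-i=3, Z[2]=0)=0; Z[21]=0
i=22: min(r-i=2, Z[3]=0)=0; Z[22]=0
i=23: min(r-i=1, Z[4]=1)=1; Z[23]=1
i=24: fresh scan; Z[24]=0
i=25: fresh scan; Z[25]=4 grow→box=[25,29)
i=26: min(r-i=3, Z[1]=1)=1; Z[26]=1
i=27: min(r-i=2, Z[2]=0)=0; Z[27]=0
i=28: min(r-i=1, Z[3]=0)=0; Z[28]=0
i=29: fresh scan; Z[29]=0
i=30: fresh scan; Z[30]=1 grow→box=[30,31)
i=31: fresh scan; Z[31]=0

[32, 1, 0, 0, 1, 0, 0, 0, 4, 1, 0, 0, 0, 1, 0, 0, 0, 0, 2, 5, 1, 0, 0, 1, 0, 4, 1, 0, 0, 0, 1, 0]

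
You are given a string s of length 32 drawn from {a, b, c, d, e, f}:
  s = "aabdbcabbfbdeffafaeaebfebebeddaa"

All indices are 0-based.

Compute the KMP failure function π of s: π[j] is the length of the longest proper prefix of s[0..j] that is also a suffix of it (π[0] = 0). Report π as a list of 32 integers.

[0, 1, 0, 0, 0, 0, 1, 0, 0, 0, 0, 0, 0, 0, 0, 1, 0, 1, 0, 1, 0, 0, 0, 0, 0, 0, 0, 0, 0, 0, 1, 2]

π[0] = 0
j=1 s[j]='a': π[1]=1 (border 'a')
j=2 s[j]='b': k: 1→0; π[2]=0 (border '')
j=3 s[j]='d': π[3]=0 (border '')
j=4 s[j]='b': π[4]=0 (border '')
j=5 s[j]='c': π[5]=0 (border '')
j=6 s[j]='a': π[6]=1 (border 'a')
j=7 s[j]='b': k: 1→0; π[7]=0 (border '')
j=8 s[j]='b': π[8]=0 (border '')
j=9 s[j]='f': π[9]=0 (border '')
j=10 s[j]='b': π[10]=0 (border '')
j=11 s[j]='d': π[11]=0 (border '')
j=12 s[j]='e': π[12]=0 (border '')
j=13 s[j]='f': π[13]=0 (border '')
j=14 s[j]='f': π[14]=0 (border '')
j=15 s[j]='a': π[15]=1 (border 'a')
j=16 s[j]='f': k: 1→0; π[16]=0 (border '')
j=17 s[j]='a': π[17]=1 (border 'a')
j=18 s[j]='e': k: 1→0; π[18]=0 (border '')
j=19 s[j]='a': π[19]=1 (border 'a')
j=20 s[j]='e': k: 1→0; π[20]=0 (border '')
j=21 s[j]='b': π[21]=0 (border '')
j=22 s[j]='f': π[22]=0 (border '')
j=23 s[j]='e': π[23]=0 (border '')
j=24 s[j]='b': π[24]=0 (border '')
j=25 s[j]='e': π[25]=0 (border '')
j=26 s[j]='b': π[26]=0 (border '')
j=27 s[j]='e': π[27]=0 (border '')
j=28 s[j]='d': π[28]=0 (border '')
j=29 s[j]='d': π[29]=0 (border '')
j=30 s[j]='a': π[30]=1 (border 'a')
j=31 s[j]='a': π[31]=2 (border 'aa')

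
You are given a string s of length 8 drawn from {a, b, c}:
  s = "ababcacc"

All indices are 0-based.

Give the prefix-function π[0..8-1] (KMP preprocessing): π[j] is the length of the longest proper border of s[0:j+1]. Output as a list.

[0, 0, 1, 2, 0, 1, 0, 0]

π[0] = 0
j=1 s[j]='b': π[1]=0 (border '')
j=2 s[j]='a': π[2]=1 (border 'a')
j=3 s[j]='b': π[3]=2 (border 'ab')
j=4 s[j]='c': k: 2→0; π[4]=0 (border '')
j=5 s[j]='a': π[5]=1 (border 'a')
j=6 s[j]='c': k: 1→0; π[6]=0 (border '')
j=7 s[j]='c': π[7]=0 (border '')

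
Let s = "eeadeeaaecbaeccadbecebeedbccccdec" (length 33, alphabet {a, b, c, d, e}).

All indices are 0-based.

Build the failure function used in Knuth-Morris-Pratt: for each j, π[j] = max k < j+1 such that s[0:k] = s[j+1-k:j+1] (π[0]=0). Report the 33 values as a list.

[0, 1, 0, 0, 1, 2, 3, 0, 1, 0, 0, 0, 1, 0, 0, 0, 0, 0, 1, 0, 1, 0, 1, 2, 0, 0, 0, 0, 0, 0, 0, 1, 0]

π[0] = 0
j=1 s[j]='e': π[1]=1 (border 'e')
j=2 s[j]='a': k: 1→0; π[2]=0 (border '')
j=3 s[j]='d': π[3]=0 (border '')
j=4 s[j]='e': π[4]=1 (border 'e')
j=5 s[j]='e': π[5]=2 (border 'ee')
j=6 s[j]='a': π[6]=3 (border 'eea')
j=7 s[j]='a': k: 3→0; π[7]=0 (border '')
j=8 s[j]='e': π[8]=1 (border 'e')
j=9 s[j]='c': k: 1→0; π[9]=0 (border '')
j=10 s[j]='b': π[10]=0 (border '')
j=11 s[j]='a': π[11]=0 (border '')
j=12 s[j]='e': π[12]=1 (border 'e')
j=13 s[j]='c': k: 1→0; π[13]=0 (border '')
j=14 s[j]='c': π[14]=0 (border '')
j=15 s[j]='a': π[15]=0 (border '')
j=16 s[j]='d': π[16]=0 (border '')
j=17 s[j]='b': π[17]=0 (border '')
j=18 s[j]='e': π[18]=1 (border 'e')
j=19 s[j]='c': k: 1→0; π[19]=0 (border '')
j=20 s[j]='e': π[20]=1 (border 'e')
j=21 s[j]='b': k: 1→0; π[21]=0 (border '')
j=22 s[j]='e': π[22]=1 (border 'e')
j=23 s[j]='e': π[23]=2 (border 'ee')
j=24 s[j]='d': k: 2→1→0; π[24]=0 (border '')
j=25 s[j]='b': π[25]=0 (border '')
j=26 s[j]='c': π[26]=0 (border '')
j=27 s[j]='c': π[27]=0 (border '')
j=28 s[j]='c': π[28]=0 (border '')
j=29 s[j]='c': π[29]=0 (border '')
j=30 s[j]='d': π[30]=0 (border '')
j=31 s[j]='e': π[31]=1 (border 'e')
j=32 s[j]='c': k: 1→0; π[32]=0 (border '')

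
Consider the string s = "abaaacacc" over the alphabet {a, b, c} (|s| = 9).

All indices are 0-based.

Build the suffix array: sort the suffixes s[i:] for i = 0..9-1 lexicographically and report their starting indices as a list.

[2, 3, 0, 4, 6, 1, 8, 5, 7]

rank→(start, suffix):
  0 → (2, 'aaacacc')
  1 → (3, 'aacacc')
  2 → (0, 'abaaacacc')
  3 → (4, 'acacc')
  4 → (6, 'acc')
  5 → (1, 'baaacacc')
  6 → (8, 'c')
  7 → (5, 'cacc')
  8 → (7, 'cc')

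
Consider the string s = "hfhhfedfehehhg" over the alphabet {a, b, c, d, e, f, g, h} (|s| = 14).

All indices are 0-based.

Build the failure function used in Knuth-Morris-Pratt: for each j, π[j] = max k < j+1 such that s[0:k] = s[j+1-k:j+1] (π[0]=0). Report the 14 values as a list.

[0, 0, 1, 1, 2, 0, 0, 0, 0, 1, 0, 1, 1, 0]

π[0] = 0
j=1 s[j]='f': π[1]=0 (border '')
j=2 s[j]='h': π[2]=1 (border 'h')
j=3 s[j]='h': k: 1→0; π[3]=1 (border 'h')
j=4 s[j]='f': π[4]=2 (border 'hf')
j=5 s[j]='e': k: 2→0; π[5]=0 (border '')
j=6 s[j]='d': π[6]=0 (border '')
j=7 s[j]='f': π[7]=0 (border '')
j=8 s[j]='e': π[8]=0 (border '')
j=9 s[j]='h': π[9]=1 (border 'h')
j=10 s[j]='e': k: 1→0; π[10]=0 (border '')
j=11 s[j]='h': π[11]=1 (border 'h')
j=12 s[j]='h': k: 1→0; π[12]=1 (border 'h')
j=13 s[j]='g': k: 1→0; π[13]=0 (border '')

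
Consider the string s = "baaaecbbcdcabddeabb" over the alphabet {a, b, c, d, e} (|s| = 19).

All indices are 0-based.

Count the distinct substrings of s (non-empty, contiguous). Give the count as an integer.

rank | idx | suffix
   0 |   1 | aaaecbbcdcabddeabb
   1 |   2 | aaecbbcdcabddeabb
   2 |  16 | abb
   3 |  11 | abddeabb
   4 |   3 | aecbbcdcabddeabb
   5 |  18 | b
   6 |   0 | baaaecbbcdcabddeabb
   7 |  17 | bb
   8 |   6 | bbcdcabddeabb
   9 |   7 | bcdcabddeabb
  10 |  12 | bddeabb
  11 |  10 | cabddeabb
  12 |   5 | cbbcdcabddeabb
  13 |   8 | cdcabddeabb
  14 |   9 | dcabddeabb
  15 |  13 | ddeabb
  16 |  14 | deabb
  17 |  15 | eabb
  18 |   4 | ecbbcdcabddeabb

SA = [1, 2, 16, 11, 3, 18, 0, 17, 6, 7, 12, 10, 5, 8, 9, 13, 14, 15, 4]
i: (SA[i-1],SA[i]) lcp shared
  1: (1,2) 2 'aa'
  2: (2,16) 1 'a'
  3: (16,11) 2 'ab'
  4: (11,3) 1 'a'
  5: (3,18) 0 ''
  6: (18,0) 1 'b'
  7: (0,17) 1 'b'
  8: (17,6) 2 'bb'
  9: (6,7) 1 'b'
  10: (7,12) 1 'b'
  11: (12,10) 0 ''
  12: (10,5) 1 'c'
  13: (5,8) 1 'c'
  14: (8,9) 0 ''
  15: (9,13) 1 'd'
  16: (13,14) 1 'd'
  17: (14,15) 0 ''
  18: (15,4) 1 'e'

n(n+1)/2 = 19·20/2 = 190
Σ LCP = 0 + 2 + 1 + 2 + 1 + 0 + 1 + 1 + 2 + 1 + 1 + 0 + 1 + 1 + 0 + 1 + 1 + 0 + 1 = 17
distinct = 190 − 17 = 173

173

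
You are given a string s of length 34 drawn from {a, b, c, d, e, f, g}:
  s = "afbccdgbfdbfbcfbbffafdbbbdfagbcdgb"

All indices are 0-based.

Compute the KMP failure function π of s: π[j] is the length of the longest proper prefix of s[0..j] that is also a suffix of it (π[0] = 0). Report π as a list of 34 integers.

[0, 0, 0, 0, 0, 0, 0, 0, 0, 0, 0, 0, 0, 0, 0, 0, 0, 0, 0, 1, 2, 0, 0, 0, 0, 0, 0, 1, 0, 0, 0, 0, 0, 0]

π[0] = 0
j=1 s[j]='f': π[1]=0 (border '')
j=2 s[j]='b': π[2]=0 (border '')
j=3 s[j]='c': π[3]=0 (border '')
j=4 s[j]='c': π[4]=0 (border '')
j=5 s[j]='d': π[5]=0 (border '')
j=6 s[j]='g': π[6]=0 (border '')
j=7 s[j]='b': π[7]=0 (border '')
j=8 s[j]='f': π[8]=0 (border '')
j=9 s[j]='d': π[9]=0 (border '')
j=10 s[j]='b': π[10]=0 (border '')
j=11 s[j]='f': π[11]=0 (border '')
j=12 s[j]='b': π[12]=0 (border '')
j=13 s[j]='c': π[13]=0 (border '')
j=14 s[j]='f': π[14]=0 (border '')
j=15 s[j]='b': π[15]=0 (border '')
j=16 s[j]='b': π[16]=0 (border '')
j=17 s[j]='f': π[17]=0 (border '')
j=18 s[j]='f': π[18]=0 (border '')
j=19 s[j]='a': π[19]=1 (border 'a')
j=20 s[j]='f': π[20]=2 (border 'af')
j=21 s[j]='d': k: 2→0; π[21]=0 (border '')
j=22 s[j]='b': π[22]=0 (border '')
j=23 s[j]='b': π[23]=0 (border '')
j=24 s[j]='b': π[24]=0 (border '')
j=25 s[j]='d': π[25]=0 (border '')
j=26 s[j]='f': π[26]=0 (border '')
j=27 s[j]='a': π[27]=1 (border 'a')
j=28 s[j]='g': k: 1→0; π[28]=0 (border '')
j=29 s[j]='b': π[29]=0 (border '')
j=30 s[j]='c': π[30]=0 (border '')
j=31 s[j]='d': π[31]=0 (border '')
j=32 s[j]='g': π[32]=0 (border '')
j=33 s[j]='b': π[33]=0 (border '')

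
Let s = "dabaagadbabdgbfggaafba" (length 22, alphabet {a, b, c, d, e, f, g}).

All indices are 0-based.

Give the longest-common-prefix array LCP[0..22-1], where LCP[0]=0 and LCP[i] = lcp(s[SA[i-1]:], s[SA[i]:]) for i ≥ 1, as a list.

rank | idx | suffix
   0 |  21 | a
   1 |  17 | aafba
   2 |   3 | aagadbabdgbfggaafba
   3 |   1 | abaagadbabdgbfggaafba
   4 |   9 | abdgbfggaafba
   5 |   6 | adbabdgbfggaafba
   6 |  18 | afba
   7 |   4 | agadbabdgbfggaafba
   8 |  20 | ba
   9 |   2 | baagadbabdgbfggaafba
  10 |   8 | babdgbfggaafba
  11 |  10 | bdgbfggaafba
  12 |  13 | bfggaafba
  13 |   0 | dabaagadbabdgbfggaafba
  14 |   7 | dbabdgbfggaafba
  15 |  11 | dgbfggaafba
  16 |  19 | fba
  17 |  14 | fggaafba
  18 |  16 | gaafba
  19 |   5 | gadbabdgbfggaafba
  20 |  12 | gbfggaafba
  21 |  15 | ggaafba

SA = [21, 17, 3, 1, 9, 6, 18, 4, 20, 2, 8, 10, 13, 0, 7, 11, 19, 14, 16, 5, 12, 15]
rank  pair      lcp
   1  s[21:],s[17:]  1  'a'
   2  s[17:],s[3:]  2  'aa'
   3  s[3:],s[1:]  1  'a'
   4  s[1:],s[9:]  2  'ab'
   5  s[9:],s[6:]  1  'a'
   6  s[6:],s[18:]  1  'a'
   7  s[18:],s[4:]  1  'a'
   8  s[4:],s[20:]  0  ''
   9  s[20:],s[2:]  2  'ba'
  10  s[2:],s[8:]  2  'ba'
  11  s[8:],s[10:]  1  'b'
  12  s[10:],s[13:]  1  'b'
  13  s[13:],s[0:]  0  ''
  14  s[0:],s[7:]  1  'd'
  15  s[7:],s[11:]  1  'd'
  16  s[11:],s[19:]  0  ''
  17  s[19:],s[14:]  1  'f'
  18  s[14:],s[16:]  0  ''
  19  s[16:],s[5:]  2  'ga'
  20  s[5:],s[12:]  1  'g'
  21  s[12:],s[15:]  1  'g'

[0, 1, 2, 1, 2, 1, 1, 1, 0, 2, 2, 1, 1, 0, 1, 1, 0, 1, 0, 2, 1, 1]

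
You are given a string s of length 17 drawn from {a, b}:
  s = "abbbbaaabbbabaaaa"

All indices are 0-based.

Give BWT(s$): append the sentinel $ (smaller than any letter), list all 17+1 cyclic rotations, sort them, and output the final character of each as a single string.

rank  rotation            last
    0  $abbbbaaabbbabaaaa  a
    1  a$abbbbaaabbbabaaa  a
    2  aa$abbbbaaabbbabaa  a
    3  aaa$abbbbaaabbbaba  a
    4  aaaa$abbbbaaabbbab  b
    5  aaabbbabaaaa$abbbb  b
    6  aabbbabaaaa$abbbba  a
    7  abaaaa$abbbbaaabbb  b
    8  abbbabaaaa$abbbbaa  a
    9  abbbbaaabbbabaaaa$  $
   10  baaaa$abbbbaaabbba  a
   11  baaabbbabaaaa$abbb  b
   12  babaaaa$abbbbaaabb  b
   13  bbaaabbbabaaaa$abb  b
   14  bbabaaaa$abbbbaaab  b
   15  bbbaaabbbabaaaa$ab  b
   16  bbbabaaaa$abbbbaaa  a
   17  bbbbaaabbbabaaaa$a  a

aaaabbaba$abbbbbaa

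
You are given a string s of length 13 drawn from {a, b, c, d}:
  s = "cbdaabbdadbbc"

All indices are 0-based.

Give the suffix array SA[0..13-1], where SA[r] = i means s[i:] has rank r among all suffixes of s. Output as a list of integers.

[3, 4, 8, 10, 5, 11, 1, 6, 12, 0, 2, 7, 9]

rank→(start, suffix):
  0 → (3, 'aabbdadbbc')
  1 → (4, 'abbdadbbc')
  2 → (8, 'adbbc')
  3 → (10, 'bbc')
  4 → (5, 'bbdadbbc')
  5 → (11, 'bc')
  6 → (1, 'bdaabbdadbbc')
  7 → (6, 'bdadbbc')
  8 → (12, 'c')
  9 → (0, 'cbdaabbdadbbc')
  10 → (2, 'daabbdadbbc')
  11 → (7, 'dadbbc')
  12 → (9, 'dbbc')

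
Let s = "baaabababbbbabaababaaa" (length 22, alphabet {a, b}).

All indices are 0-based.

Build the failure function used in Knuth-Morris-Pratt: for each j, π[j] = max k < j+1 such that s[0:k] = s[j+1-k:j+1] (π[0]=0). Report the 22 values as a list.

π[0] = 0
j=1 s[j]='a': π[1]=0 (border '')
j=2 s[j]='a': π[2]=0 (border '')
j=3 s[j]='a': π[3]=0 (border '')
j=4 s[j]='b': π[4]=1 (border 'b')
j=5 s[j]='a': π[5]=2 (border 'ba')
j=6 s[j]='b': k: 2→0; π[6]=1 (border 'b')
j=7 s[j]='a': π[7]=2 (border 'ba')
j=8 s[j]='b': k: 2→0; π[8]=1 (border 'b')
j=9 s[j]='b': k: 1→0; π[9]=1 (border 'b')
j=10 s[j]='b': k: 1→0; π[10]=1 (border 'b')
j=11 s[j]='b': k: 1→0; π[11]=1 (border 'b')
j=12 s[j]='a': π[12]=2 (border 'ba')
j=13 s[j]='b': k: 2→0; π[13]=1 (border 'b')
j=14 s[j]='a': π[14]=2 (border 'ba')
j=15 s[j]='a': π[15]=3 (border 'baa')
j=16 s[j]='b': k: 3→0; π[16]=1 (border 'b')
j=17 s[j]='a': π[17]=2 (border 'ba')
j=18 s[j]='b': k: 2→0; π[18]=1 (border 'b')
j=19 s[j]='a': π[19]=2 (border 'ba')
j=20 s[j]='a': π[20]=3 (border 'baa')
j=21 s[j]='a': π[21]=4 (border 'baaa')

[0, 0, 0, 0, 1, 2, 1, 2, 1, 1, 1, 1, 2, 1, 2, 3, 1, 2, 1, 2, 3, 4]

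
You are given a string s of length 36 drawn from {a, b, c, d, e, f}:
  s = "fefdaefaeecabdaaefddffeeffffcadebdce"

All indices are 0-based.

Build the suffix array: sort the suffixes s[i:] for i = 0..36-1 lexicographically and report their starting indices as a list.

[14, 11, 29, 7, 4, 15, 12, 32, 10, 28, 34, 13, 3, 33, 18, 30, 19, 35, 31, 9, 8, 22, 5, 1, 16, 23, 6, 27, 2, 17, 21, 0, 26, 20, 25, 24]

sorted suffixes:
  #0 SA[0]=14  'aaefddffeeffffcadebdce'
  #1 SA[1]=11  'abdaaefddffeeffffcadebdce'
  #2 SA[2]=29  'adebdce'
  #3 SA[3]=7  'aeecabdaaefddffeeffffcadebdce'
  #4 SA[4]=4  'aefaeecabdaaefddffeeffffcadebdce'
  #5 SA[5]=15  'aefddffeeffffcadebdce'
  #6 SA[6]=12  'bdaaefddffeeffffcadebdce'
  #7 SA[7]=32  'bdce'
  #8 SA[8]=10  'cabdaaefddffeeffffcadebdce'
  #9 SA[9]=28  'cadebdce'
  #10 SA[10]=34  'ce'
  #11 SA[11]=13  'daaefddffeeffffcadebdce'
  #12 SA[12]=3  'daefaeecabdaaefddffeeffffcadebdce'
  #13 SA[13]=33  'dce'
  #14 SA[14]=18  'ddffeeffffcadebdce'
  #15 SA[15]=30  'debdce'
  #16 SA[16]=19  'dffeeffffcadebdce'
  #17 SA[17]=35  'e'
  #18 SA[18]=31  'ebdce'
  #19 SA[19]=9  'ecabdaaefddffeeffffcadebdce'
  #20 SA[20]=8  'eecabdaaefddffeeffffcadebdce'
  #21 SA[21]=22  'eeffffcadebdce'
  #22 SA[22]=5  'efaeecabdaaefddffeeffffcadebdce'
  #23 SA[23]=1  'efdaefaeecabdaaefddffeeffffcadebdce'
  #24 SA[24]=16  'efddffeeffffcadebdce'
  #25 SA[25]=23  'effffcadebdce'
  #26 SA[26]=6  'faeecabdaaefddffeeffffcadebdce'
  #27 SA[27]=27  'fcadebdce'
  #28 SA[28]=2  'fdaefaeecabdaaefddffeeffffcadebdce'
  #29 SA[29]=17  'fddffeeffffcadebdce'
  #30 SA[30]=21  'feeffffcadebdce'
  #31 SA[31]=0  'fefdaefaeecabdaaefddffeeffffcadebdce'
  #32 SA[32]=26  'ffcadebdce'
  #33 SA[33]=20  'ffeeffffcadebdce'
  #34 SA[34]=25  'fffcadebdce'
  #35 SA[35]=24  'ffffcadebdce'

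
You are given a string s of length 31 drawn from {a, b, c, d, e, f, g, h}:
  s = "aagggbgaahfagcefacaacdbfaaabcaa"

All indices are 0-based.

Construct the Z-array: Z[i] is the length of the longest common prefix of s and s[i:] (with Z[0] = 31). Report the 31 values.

[31, 1, 0, 0, 0, 0, 0, 2, 1, 0, 0, 1, 0, 0, 0, 0, 1, 0, 2, 1, 0, 0, 0, 0, 2, 2, 1, 0, 0, 2, 1]

Z[0]=31
i=1: i≥r, start 0; Z[1]=1 extend→box=[1,2)
i=2: i≥r, start 0; Z[2]=0
i=3: i≥r, start 0; Z[3]=0
i=4: i≥r, start 0; Z[4]=0
i=5: i≥r, start 0; Z[5]=0
i=6: i≥r, start 0; Z[6]=0
i=7: i≥r, start 0; Z[7]=2 extend→box=[7,9)
i=8: min(r-i=1, Z[1]=1)=1; Z[8]=1
i=9: i≥r, start 0; Z[9]=0
i=10: i≥r, start 0; Z[10]=0
i=11: i≥r, start 0; Z[11]=1 extend→box=[11,12)
i=12: i≥r, start 0; Z[12]=0
i=13: i≥r, start 0; Z[13]=0
i=14: i≥r, start 0; Z[14]=0
i=15: i≥r, start 0; Z[15]=0
i=16: i≥r, start 0; Z[16]=1 extend→box=[16,17)
i=17: i≥r, start 0; Z[17]=0
i=18: i≥r, start 0; Z[18]=2 extend→box=[18,20)
i=19: min(r-i=1, Z[1]=1)=1; Z[19]=1
i=20: i≥r, start 0; Z[20]=0
i=21: i≥r, start 0; Z[21]=0
i=22: i≥r, start 0; Z[22]=0
i=23: i≥r, start 0; Z[23]=0
i=24: i≥r, start 0; Z[24]=2 extend→box=[24,26)
i=25: min(r-i=1, Z[1]=1)=1; Z[25]=2 extend→box=[25,27)
i=26: min(r-i=1, Z[1]=1)=1; Z[26]=1
i=27: i≥r, start 0; Z[27]=0
i=28: i≥r, start 0; Z[28]=0
i=29: i≥r, start 0; Z[29]=2 extend→box=[29,31)
i=30: min(r-i=1, Z[1]=1)=1; Z[30]=1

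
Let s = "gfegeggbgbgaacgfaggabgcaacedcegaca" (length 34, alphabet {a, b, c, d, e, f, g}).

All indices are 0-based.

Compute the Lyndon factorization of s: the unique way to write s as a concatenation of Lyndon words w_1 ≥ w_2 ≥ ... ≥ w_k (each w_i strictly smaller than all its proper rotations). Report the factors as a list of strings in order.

emit factor 1: 'g' (i=0, period=1)
emit factor 2: 'f' (i=1, period=1)
emit factor 3: 'egegg' (i=2, period=5)
emit factor 4: 'bg' (i=7, period=2)
emit factor 5: 'bg' (i=9, period=2)
emit factor 6: 'aacgfaggabgc' (i=11, period=12)
emit factor 7: 'aacedcegac' (i=23, period=10)
emit factor 8: 'a' (i=33, period=1)

["g", "f", "egegg", "bg", "bg", "aacgfaggabgc", "aacedcegac", "a"]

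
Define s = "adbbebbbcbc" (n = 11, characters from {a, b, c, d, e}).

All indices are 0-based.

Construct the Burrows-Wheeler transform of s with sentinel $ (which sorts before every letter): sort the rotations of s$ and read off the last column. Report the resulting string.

c$ebdcbbbbab

rank  rotation      last
    0  $adbbebbbcbc  c
    1  adbbebbbcbc$  $
    2  bbbcbc$adbbe  e
    3  bbcbc$adbbeb  b
    4  bbebbbcbc$ad  d
    5  bc$adbbebbbc  c
    6  bcbc$adbbebb  b
    7  bebbbcbc$adb  b
    8  c$adbbebbbcb  b
    9  cbc$adbbebbb  b
   10  dbbebbbcbc$a  a
   11  ebbbcbc$adbb  b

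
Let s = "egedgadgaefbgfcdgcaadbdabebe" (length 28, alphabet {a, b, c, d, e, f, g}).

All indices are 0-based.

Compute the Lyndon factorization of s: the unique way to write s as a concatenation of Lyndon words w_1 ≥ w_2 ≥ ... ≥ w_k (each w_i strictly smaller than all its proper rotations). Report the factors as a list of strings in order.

emit factor 1: 'eg' (i=0, period=2)
emit factor 2: 'e' (i=2, period=1)
emit factor 3: 'dg' (i=3, period=2)
emit factor 4: 'adgaefbgfcdgc' (i=5, period=13)
emit factor 5: 'aadbdabebe' (i=18, period=10)

["eg", "e", "dg", "adgaefbgfcdgc", "aadbdabebe"]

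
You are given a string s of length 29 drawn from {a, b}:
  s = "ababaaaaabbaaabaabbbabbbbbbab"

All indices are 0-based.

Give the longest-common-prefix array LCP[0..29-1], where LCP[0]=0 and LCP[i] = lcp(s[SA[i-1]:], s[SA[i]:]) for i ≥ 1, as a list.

[0, 4, 3, 4, 2, 3, 4, 1, 2, 4, 3, 2, 3, 4, 0, 1, 4, 3, 2, 3, 3, 1, 3, 4, 2, 5, 3, 4, 5]

rank | idx | suffix
   0 |   4 | aaaaabbaaabaabbbabbbbbbab
   1 |   5 | aaaabbaaabaabbbabbbbbbab
   2 |  11 | aaabaabbbabbbbbbab
   3 |   6 | aaabbaaabaabbbabbbbbbab
   4 |  12 | aabaabbbabbbbbbab
   5 |   7 | aabbaaabaabbbabbbbbbab
   6 |  15 | aabbbabbbbbbab
   7 |  27 | ab
   8 |   2 | abaaaaabbaaabaabbbabbbbbbab
   9 |  13 | abaabbbabbbbbbab
  10 |   0 | ababaaaaabbaaabaabbbabbbbbbab
  11 |   8 | abbaaabaabbbabbbbbbab
  12 |  16 | abbbabbbbbbab
  13 |  20 | abbbbbbab
  14 |  28 | b
  15 |   3 | baaaaabbaaabaabbbabbbbbbab
  16 |  10 | baaabaabbbabbbbbbab
  17 |  14 | baabbbabbbbbbab
  18 |  26 | bab
  19 |   1 | babaaaaabbaaabaabbbabbbbbbab
  20 |  19 | babbbbbbab
  21 |   9 | bbaaabaabbbabbbbbbab
  22 |  25 | bbab
  23 |  18 | bbabbbbbbab
  24 |  24 | bbbab
  25 |  17 | bbbabbbbbbab
  26 |  23 | bbbbab
  27 |  22 | bbbbbab
  28 |  21 | bbbbbbab

SA = [4, 5, 11, 6, 12, 7, 15, 27, 2, 13, 0, 8, 16, 20, 28, 3, 10, 14, 26, 1, 19, 9, 25, 18, 24, 17, 23, 22, 21]
rank  pair      lcp
   1  s[4:],s[5:]  4  'aaaa'
   2  s[5:],s[11:]  3  'aaa'
   3  s[11:],s[6:]  4  'aaab'
   4  s[6:],s[12:]  2  'aa'
   5  s[12:],s[7:]  3  'aab'
   6  s[7:],s[15:]  4  'aabb'
   7  s[15:],s[27:]  1  'a'
   8  s[27:],s[2:]  2  'ab'
   9  s[2:],s[13:]  4  'abaa'
  10  s[13:],s[0:]  3  'aba'
  11  s[0:],s[8:]  2  'ab'
  12  s[8:],s[16:]  3  'abb'
  13  s[16:],s[20:]  4  'abbb'
  14  s[20:],s[28:]  0  ''
  15  s[28:],s[3:]  1  'b'
  16  s[3:],s[10:]  4  'baaa'
  17  s[10:],s[14:]  3  'baa'
  18  s[14:],s[26:]  2  'ba'
  19  s[26:],s[1:]  3  'bab'
  20  s[1:],s[19:]  3  'bab'
  21  s[19:],s[9:]  1  'b'
  22  s[9:],s[25:]  3  'bba'
  23  s[25:],s[18:]  4  'bbab'
  24  s[18:],s[24:]  2  'bb'
  25  s[24:],s[17:]  5  'bbbab'
  26  s[17:],s[23:]  3  'bbb'
  27  s[23:],s[22:]  4  'bbbb'
  28  s[22:],s[21:]  5  'bbbbb'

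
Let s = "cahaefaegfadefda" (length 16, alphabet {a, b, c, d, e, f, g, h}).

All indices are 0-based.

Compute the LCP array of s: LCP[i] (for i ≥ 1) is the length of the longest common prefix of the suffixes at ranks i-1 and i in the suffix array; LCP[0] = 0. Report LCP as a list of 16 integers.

rank | idx | suffix
   0 |  15 | a
   1 |  10 | adefda
   2 |   3 | aefaegfadefda
   3 |   6 | aegfadefda
   4 |   1 | ahaefaegfadefda
   5 |   0 | cahaefaegfadefda
   6 |  14 | da
   7 |  11 | defda
   8 |   4 | efaegfadefda
   9 |  12 | efda
  10 |   7 | egfadefda
  11 |   9 | fadefda
  12 |   5 | faegfadefda
  13 |  13 | fda
  14 |   8 | gfadefda
  15 |   2 | haefaegfadefda

SA = [15, 10, 3, 6, 1, 0, 14, 11, 4, 12, 7, 9, 5, 13, 8, 2]
i: (SA[i-1],SA[i]) lcp shared
  1: (15,10) 1 'a'
  2: (10,3) 1 'a'
  3: (3,6) 2 'ae'
  4: (6,1) 1 'a'
  5: (1,0) 0 ''
  6: (0,14) 0 ''
  7: (14,11) 1 'd'
  8: (11,4) 0 ''
  9: (4,12) 2 'ef'
  10: (12,7) 1 'e'
  11: (7,9) 0 ''
  12: (9,5) 2 'fa'
  13: (5,13) 1 'f'
  14: (13,8) 0 ''
  15: (8,2) 0 ''

[0, 1, 1, 2, 1, 0, 0, 1, 0, 2, 1, 0, 2, 1, 0, 0]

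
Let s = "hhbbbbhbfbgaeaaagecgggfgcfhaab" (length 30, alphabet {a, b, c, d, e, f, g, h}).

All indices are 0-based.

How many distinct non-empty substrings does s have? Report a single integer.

435

rank | idx | suffix
   0 |  13 | aaagecgggfgcfhaab
   1 |  27 | aab
   2 |  14 | aagecgggfgcfhaab
   3 |  28 | ab
   4 |  11 | aeaaagecgggfgcfhaab
   5 |  15 | agecgggfgcfhaab
   6 |  29 | b
   7 |   2 | bbbbhbfbgaeaaagecgggfgcfhaab
   8 |   3 | bbbhbfbgaeaaagecgggfgcfhaab
   9 |   4 | bbhbfbgaeaaagecgggfgcfhaab
  10 |   7 | bfbgaeaaagecgggfgcfhaab
  11 |   9 | bgaeaaagecgggfgcfhaab
  12 |   5 | bhbfbgaeaaagecgggfgcfhaab
  13 |  24 | cfhaab
  14 |  18 | cgggfgcfhaab
  15 |  12 | eaaagecgggfgcfhaab
  16 |  17 | ecgggfgcfhaab
  17 |   8 | fbgaeaaagecgggfgcfhaab
  18 |  22 | fgcfhaab
  19 |  25 | fhaab
  20 |  10 | gaeaaagecgggfgcfhaab
  21 |  23 | gcfhaab
  22 |  16 | gecgggfgcfhaab
  23 |  21 | gfgcfhaab
  24 |  20 | ggfgcfhaab
  25 |  19 | gggfgcfhaab
  26 |  26 | haab
  27 |   1 | hbbbbhbfbgaeaaagecgggfgcfhaab
  28 |   6 | hbfbgaeaaagecgggfgcfhaab
  29 |   0 | hhbbbbhbfbgaeaaagecgggfgcfhaab

SA = [13, 27, 14, 28, 11, 15, 29, 2, 3, 4, 7, 9, 5, 24, 18, 12, 17, 8, 22, 25, 10, 23, 16, 21, 20, 19, 26, 1, 6, 0]
i: (SA[i-1],SA[i]) lcp shared
  1: (13,27) 2 'aa'
  2: (27,14) 2 'aa'
  3: (14,28) 1 'a'
  4: (28,11) 1 'a'
  5: (11,15) 1 'a'
  6: (15,29) 0 ''
  7: (29,2) 1 'b'
  8: (2,3) 3 'bbb'
  9: (3,4) 2 'bb'
  10: (4,7) 1 'b'
  11: (7,9) 1 'b'
  12: (9,5) 1 'b'
  13: (5,24) 0 ''
  14: (24,18) 1 'c'
  15: (18,12) 0 ''
  16: (12,17) 1 'e'
  17: (17,8) 0 ''
  18: (8,22) 1 'f'
  19: (22,25) 1 'f'
  20: (25,10) 0 ''
  21: (10,23) 1 'g'
  22: (23,16) 1 'g'
  23: (16,21) 1 'g'
  24: (21,20) 1 'g'
  25: (20,19) 2 'gg'
  26: (19,26) 0 ''
  27: (26,1) 1 'h'
  28: (1,6) 2 'hb'
  29: (6,0) 1 'h'

n(n+1)/2 = 30·31/2 = 465
Σ LCP = 0 + 2 + 2 + 1 + 1 + 1 + 0 + 1 + 3 + 2 + 1 + 1 + 1 + 0 + 1 + 0 + 1 + 0 + 1 + 1 + 0 + 1 + 1 + 1 + 1 + 2 + 0 + 1 + 2 + 1 = 30
distinct = 465 − 30 = 435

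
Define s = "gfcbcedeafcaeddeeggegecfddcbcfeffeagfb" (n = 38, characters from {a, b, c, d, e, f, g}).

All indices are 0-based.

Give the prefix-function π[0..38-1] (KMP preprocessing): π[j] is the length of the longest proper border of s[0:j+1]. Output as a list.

π[0] = 0
j=1 s[j]='f': π[1]=0 (border '')
j=2 s[j]='c': π[2]=0 (border '')
j=3 s[j]='b': π[3]=0 (border '')
j=4 s[j]='c': π[4]=0 (border '')
j=5 s[j]='e': π[5]=0 (border '')
j=6 s[j]='d': π[6]=0 (border '')
j=7 s[j]='e': π[7]=0 (border '')
j=8 s[j]='a': π[8]=0 (border '')
j=9 s[j]='f': π[9]=0 (border '')
j=10 s[j]='c': π[10]=0 (border '')
j=11 s[j]='a': π[11]=0 (border '')
j=12 s[j]='e': π[12]=0 (border '')
j=13 s[j]='d': π[13]=0 (border '')
j=14 s[j]='d': π[14]=0 (border '')
j=15 s[j]='e': π[15]=0 (border '')
j=16 s[j]='e': π[16]=0 (border '')
j=17 s[j]='g': π[17]=1 (border 'g')
j=18 s[j]='g': k: 1→0; π[18]=1 (border 'g')
j=19 s[j]='e': k: 1→0; π[19]=0 (border '')
j=20 s[j]='g': π[20]=1 (border 'g')
j=21 s[j]='e': k: 1→0; π[21]=0 (border '')
j=22 s[j]='c': π[22]=0 (border '')
j=23 s[j]='f': π[23]=0 (border '')
j=24 s[j]='d': π[24]=0 (border '')
j=25 s[j]='d': π[25]=0 (border '')
j=26 s[j]='c': π[26]=0 (border '')
j=27 s[j]='b': π[27]=0 (border '')
j=28 s[j]='c': π[28]=0 (border '')
j=29 s[j]='f': π[29]=0 (border '')
j=30 s[j]='e': π[30]=0 (border '')
j=31 s[j]='f': π[31]=0 (border '')
j=32 s[j]='f': π[32]=0 (border '')
j=33 s[j]='e': π[33]=0 (border '')
j=34 s[j]='a': π[34]=0 (border '')
j=35 s[j]='g': π[35]=1 (border 'g')
j=36 s[j]='f': π[36]=2 (border 'gf')
j=37 s[j]='b': k: 2→0; π[37]=0 (border '')

[0, 0, 0, 0, 0, 0, 0, 0, 0, 0, 0, 0, 0, 0, 0, 0, 0, 1, 1, 0, 1, 0, 0, 0, 0, 0, 0, 0, 0, 0, 0, 0, 0, 0, 0, 1, 2, 0]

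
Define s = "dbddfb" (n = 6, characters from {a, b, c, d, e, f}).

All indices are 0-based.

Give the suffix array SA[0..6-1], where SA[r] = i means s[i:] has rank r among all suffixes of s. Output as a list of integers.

rank→(start, suffix):
  0 → (5, 'b')
  1 → (1, 'bddfb')
  2 → (0, 'dbddfb')
  3 → (2, 'ddfb')
  4 → (3, 'dfb')
  5 → (4, 'fb')

[5, 1, 0, 2, 3, 4]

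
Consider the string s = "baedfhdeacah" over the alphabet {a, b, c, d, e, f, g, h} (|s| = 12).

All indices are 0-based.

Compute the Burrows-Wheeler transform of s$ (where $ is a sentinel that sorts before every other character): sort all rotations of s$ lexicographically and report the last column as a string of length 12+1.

rank  rotation       last
    0  $baedfhdeacah  h
    1  acah$baedfhde  e
    2  aedfhdeacah$b  b
    3  ah$baedfhdeac  c
    4  baedfhdeacah$  $
    5  cah$baedfhdea  a
    6  deacah$baedfh  h
    7  dfhdeacah$bae  e
    8  eacah$baedfhd  d
    9  edfhdeacah$ba  a
   10  fhdeacah$baed  d
   11  h$baedfhdeaca  a
   12  hdeacah$baedf  f

hebc$ahedadaf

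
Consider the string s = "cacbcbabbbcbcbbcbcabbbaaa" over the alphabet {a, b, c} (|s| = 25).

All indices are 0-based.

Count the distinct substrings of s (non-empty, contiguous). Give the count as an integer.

sorted suffixes:
  #0 SA[0]=24  'a'
  #1 SA[1]=23  'aa'
  #2 SA[2]=22  'aaa'
  #3 SA[3]=18  'abbbaaa'
  #4 SA[4]=6  'abbbcbcbbcbcabbbaaa'
  #5 SA[5]=1  'acbcbabbbcbcbbcbcabbbaaa'
  #6 SA[6]=21  'baaa'
  #7 SA[7]=5  'babbbcbcbbcbcabbbaaa'
  #8 SA[8]=20  'bbaaa'
  #9 SA[9]=19  'bbbaaa'
  #10 SA[10]=7  'bbbcbcbbcbcabbbaaa'
  #11 SA[11]=13  'bbcbcabbbaaa'
  #12 SA[12]=8  'bbcbcbbcbcabbbaaa'
  #13 SA[13]=16  'bcabbbaaa'
  #14 SA[14]=3  'bcbabbbcbcbbcbcabbbaaa'
  #15 SA[15]=11  'bcbbcbcabbbaaa'
  #16 SA[16]=14  'bcbcabbbaaa'
  #17 SA[17]=9  'bcbcbbcbcabbbaaa'
  #18 SA[18]=17  'cabbbaaa'
  #19 SA[19]=0  'cacbcbabbbcbcbbcbcabbbaaa'
  #20 SA[20]=4  'cbabbbcbcbbcbcabbbaaa'
  #21 SA[21]=12  'cbbcbcabbbaaa'
  #22 SA[22]=15  'cbcabbbaaa'
  #23 SA[23]=2  'cbcbabbbcbcbbcbcabbbaaa'
  #24 SA[24]=10  'cbcbbcbcabbbaaa'

SA = [24, 23, 22, 18, 6, 1, 21, 5, 20, 19, 7, 13, 8, 16, 3, 11, 14, 9, 17, 0, 4, 12, 15, 2, 10]
[i] adj suffixes → lcp
  [1] 24/23 → 1 ('a')
  [2] 23/22 → 2 ('aa')
  [3] 22/18 → 1 ('a')
  [4] 18/6 → 4 ('abbb')
  [5] 6/1 → 1 ('a')
  [6] 1/21 → 0 ('')
  [7] 21/5 → 2 ('ba')
  [8] 5/20 → 1 ('b')
  [9] 20/19 → 2 ('bb')
  [10] 19/7 → 3 ('bbb')
  [11] 7/13 → 2 ('bb')
  [12] 13/8 → 5 ('bbcbc')
  [13] 8/16 → 1 ('b')
  [14] 16/3 → 2 ('bc')
  [15] 3/11 → 3 ('bcb')
  [16] 11/14 → 3 ('bcb')
  [17] 14/9 → 4 ('bcbc')
  [18] 9/17 → 0 ('')
  [19] 17/0 → 2 ('ca')
  [20] 0/4 → 1 ('c')
  [21] 4/12 → 2 ('cb')
  [22] 12/15 → 2 ('cb')
  [23] 15/2 → 3 ('cbc')
  [24] 2/10 → 4 ('cbcb')

n(n+1)/2 = 25·26/2 = 325
Σ LCP = 0 + 1 + 2 + 1 + 4 + 1 + 0 + 2 + 1 + 2 + 3 + 2 + 5 + 1 + 2 + 3 + 3 + 4 + 0 + 2 + 1 + 2 + 2 + 3 + 4 = 51
distinct = 325 − 51 = 274

274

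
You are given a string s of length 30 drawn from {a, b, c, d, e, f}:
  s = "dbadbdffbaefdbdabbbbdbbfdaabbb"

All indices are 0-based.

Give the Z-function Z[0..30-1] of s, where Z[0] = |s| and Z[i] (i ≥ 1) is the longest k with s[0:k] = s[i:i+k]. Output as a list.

Z[0]=30
i=1: i≥r, start 0; Z[1]=0
i=2: i≥r, start 0; Z[2]=0
i=3: i≥r, start 0; Z[3]=2 extend→box=[3,5)
i=4: min(r-i=1, Z[1]=0)=0; Z[4]=0
i=5: i≥r, start 0; Z[5]=1 extend→box=[5,6)
i=6: i≥r, start 0; Z[6]=0
i=7: i≥r, start 0; Z[7]=0
i=8: i≥r, start 0; Z[8]=0
i=9: i≥r, start 0; Z[9]=0
i=10: i≥r, start 0; Z[10]=0
i=11: i≥r, start 0; Z[11]=0
i=12: i≥r, start 0; Z[12]=2 extend→box=[12,14)
i=13: min(r-i=1, Z[1]=0)=0; Z[13]=0
i=14: i≥r, start 0; Z[14]=1 extend→box=[14,15)
i=15: i≥r, start 0; Z[15]=0
i=16: i≥r, start 0; Z[16]=0
i=17: i≥r, start 0; Z[17]=0
i=18: i≥r, start 0; Z[18]=0
i=19: i≥r, start 0; Z[19]=0
i=20: i≥r, start 0; Z[20]=2 extend→box=[20,22)
i=21: min(r-i=1, Z[1]=0)=0; Z[21]=0
i=22: i≥r, start 0; Z[22]=0
i=23: i≥r, start 0; Z[23]=0
i=24: i≥r, start 0; Z[24]=1 extend→box=[24,25)
i=25: i≥r, start 0; Z[25]=0
i=26: i≥r, start 0; Z[26]=0
i=27: i≥r, start 0; Z[27]=0
i=28: i≥r, start 0; Z[28]=0
i=29: i≥r, start 0; Z[29]=0

[30, 0, 0, 2, 0, 1, 0, 0, 0, 0, 0, 0, 2, 0, 1, 0, 0, 0, 0, 0, 2, 0, 0, 0, 1, 0, 0, 0, 0, 0]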